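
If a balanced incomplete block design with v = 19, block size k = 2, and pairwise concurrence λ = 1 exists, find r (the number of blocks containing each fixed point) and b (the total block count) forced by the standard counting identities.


Any 2-(v, k, λ) BIBD satisfies two necessary conditions:
  (i)  Each point sits in r blocks, and counting incidences through any fixed point gives r(k − 1) = λ(v − 1), so r = λ(v − 1)/(k − 1).
  (ii) Total incidences bk = vr, so b = vr/k.
Step 1: r = λ(v − 1)/(k − 1) = 1·(19 − 1)/(2 − 1) = 1·18/1 = 18/1 = 18.
Step 2: b = vr/k = 19·18/2 = 342/2 = 171.
Check integrality: r = 18 ∈ Z ✓, b = 171 ∈ Z ✓.
(These identities are necessary conditions: they determine r and b for any design with these parameters, but do not by themselves prove that one exists.)

r = 18, b = 171.


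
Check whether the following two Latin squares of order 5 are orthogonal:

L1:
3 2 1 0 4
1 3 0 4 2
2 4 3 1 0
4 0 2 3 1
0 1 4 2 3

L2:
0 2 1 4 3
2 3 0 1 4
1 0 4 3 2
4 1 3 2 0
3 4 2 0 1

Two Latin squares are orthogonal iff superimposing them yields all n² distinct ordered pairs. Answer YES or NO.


Form the n² = 25 superimposed pairs (L1[i][j], L2[i][j]), row by row (rows and columns indexed from 0):
row 0: (3,0) (2,2) (1,1) (0,4) (4,3)
row 1: (1,2) (3,3) (0,0) (4,1) (2,4)
row 2: (2,1) (4,0) (3,4) (1,3) (0,2)
row 3: (4,4) (0,1) (2,3) (3,2) (1,0)
row 4: (0,3) (1,4) (4,2) (2,0) (3,1)
Orthogonality requires all 25 pairs distinct.
Check by first coordinate: for each symbol s of L1, list the L2 entries in the n cells where L1 = s; they must all differ.
  L1 = 0: L2 entries (in reading order) 4, 0, 2, 1, 3 — all 5 distinct ✓
  L1 = 1: L2 entries (in reading order) 1, 2, 3, 0, 4 — all 5 distinct ✓
  L1 = 2: L2 entries (in reading order) 2, 4, 1, 3, 0 — all 5 distinct ✓
  L1 = 3: L2 entries (in reading order) 0, 3, 4, 2, 1 — all 5 distinct ✓
  L1 = 4: L2 entries (in reading order) 3, 1, 0, 4, 2 — all 5 distinct ✓
Every symbol of L1 meets every symbol of L2 exactly once, so all 25 pairs are distinct (25 of 25).
Conclusion: YES.

YES


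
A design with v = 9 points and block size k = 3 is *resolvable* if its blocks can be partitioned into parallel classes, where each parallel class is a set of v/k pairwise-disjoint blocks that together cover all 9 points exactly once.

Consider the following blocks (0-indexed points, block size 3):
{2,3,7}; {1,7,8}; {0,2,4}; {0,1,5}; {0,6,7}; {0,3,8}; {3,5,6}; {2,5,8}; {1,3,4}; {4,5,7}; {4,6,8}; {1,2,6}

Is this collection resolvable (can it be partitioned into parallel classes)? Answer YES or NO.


v = 9, block size k = 3, number of blocks = 12.
For resolvability, blocks must partition into parallel classes of size v/k = 3.
Total blocks must therefore be a multiple of 3: 12 = 3·4 + 0 ⇒ divisible ✓.
Greedy packing gives 4 candidate class(es). Each should be a full parallel class (size 3, covers all 9 points).
  Class 1 (3 blocks): {2,3,7}; {0,1,5}; {4,6,8}. Points covered: [0, 1, 2, 3, 4, 5, 6, 7, 8].
  Class 2 (3 blocks): {1,7,8}; {0,2,4}; {3,5,6}. Points covered: [0, 1, 2, 3, 4, 5, 6, 7, 8].
  Class 3 (3 blocks): {0,6,7}; {2,5,8}; {1,3,4}. Points covered: [0, 1, 2, 3, 4, 5, 6, 7, 8].
  Class 4 (3 blocks): {0,3,8}; {4,5,7}; {1,2,6}. Points covered: [0, 1, 2, 3, 4, 5, 6, 7, 8].
All classes full (size 3)? YES. All classes cover every point? YES.
Resolvable? YES.

YES


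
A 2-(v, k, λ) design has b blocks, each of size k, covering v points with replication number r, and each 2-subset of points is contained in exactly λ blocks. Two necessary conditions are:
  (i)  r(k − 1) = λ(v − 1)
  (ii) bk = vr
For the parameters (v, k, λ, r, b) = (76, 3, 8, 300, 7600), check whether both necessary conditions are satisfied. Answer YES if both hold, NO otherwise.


Condition (i): r(k − 1) = 300·2 = 600; λ(v − 1) = 8·75 = 600. Match? YES.
Condition (ii): bk = 7600·3 = 22800; vr = 76·300 = 22800. Match? YES.
Both conditions hold? YES.

YES


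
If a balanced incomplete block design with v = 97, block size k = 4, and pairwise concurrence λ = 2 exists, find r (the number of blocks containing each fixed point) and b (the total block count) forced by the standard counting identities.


Any 2-(v, k, λ) BIBD satisfies two necessary conditions:
  (i)  Each point sits in r blocks, and counting incidences through any fixed point gives r(k − 1) = λ(v − 1), so r = λ(v − 1)/(k − 1).
  (ii) Total incidences bk = vr, so b = vr/k.
Step 1: r = λ(v − 1)/(k − 1) = 2·(97 − 1)/(4 − 1) = 2·96/3 = 192/3 = 64.
Step 2: b = vr/k = 97·64/4 = 6208/4 = 1552.
Check integrality: r = 64 ∈ Z ✓, b = 1552 ∈ Z ✓.
(These identities are necessary conditions: they determine r and b for any design with these parameters, but do not by themselves prove that one exists.)

r = 64, b = 1552.


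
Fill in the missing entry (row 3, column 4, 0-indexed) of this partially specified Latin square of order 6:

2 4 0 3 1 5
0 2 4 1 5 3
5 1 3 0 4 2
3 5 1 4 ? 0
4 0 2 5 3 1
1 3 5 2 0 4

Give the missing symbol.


Row 3 contains symbols [0, 1, 3, 4, 5] — missing [2].
Column 4 contains symbols [0, 1, 3, 4, 5] — missing [2].
The missing symbol must appear in both missing sets; intersection = [2].
Therefore the hidden value is 2.

Missing value = 2.


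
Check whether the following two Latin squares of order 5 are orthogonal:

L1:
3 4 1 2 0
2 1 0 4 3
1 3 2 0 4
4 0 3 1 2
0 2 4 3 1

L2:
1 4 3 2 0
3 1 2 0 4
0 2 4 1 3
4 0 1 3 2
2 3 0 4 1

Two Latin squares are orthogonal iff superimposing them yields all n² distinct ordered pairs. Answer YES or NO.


Form the n² = 25 superimposed pairs (L1[i][j], L2[i][j]), row by row (rows and columns indexed from 0):
row 0: (3,1) (4,4) (1,3) (2,2) (0,0)
row 1: (2,3) (1,1) (0,2) (4,0) (3,4)
row 2: (1,0) (3,2) (2,4) (0,1) (4,3)
row 3: (4,4) (0,0) (3,1) (1,3) (2,2)
row 4: (0,2) (2,3) (4,0) (3,4) (1,1)
Orthogonality requires all 25 pairs distinct.
But the pair (4,4) repeats: cell (0,1) has L1 = 4, L2 = 4, and cell (3,0) has L1 = 4, L2 = 4.
A repeated pair means some other pair never occurs (only 15 distinct pairs out of 25), so the squares are not orthogonal.
Conclusion: NO.

NO


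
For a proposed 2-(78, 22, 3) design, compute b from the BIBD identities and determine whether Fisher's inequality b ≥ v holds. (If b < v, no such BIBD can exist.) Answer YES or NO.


b = λv(v − 1)/(k(k − 1)) = 3·78·77/(22·21) = 18018/462 = 39.
Compare with v = 78: b < v, so Fisher's inequality fails.

NO


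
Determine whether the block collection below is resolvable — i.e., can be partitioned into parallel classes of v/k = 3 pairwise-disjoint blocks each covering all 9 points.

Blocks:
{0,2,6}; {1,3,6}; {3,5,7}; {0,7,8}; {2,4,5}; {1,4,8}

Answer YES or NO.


v = 9, block size k = 3, number of blocks = 6.
For resolvability, blocks must partition into parallel classes of size v/k = 3.
Total blocks must therefore be a multiple of 3: 6 = 3·2 + 0 ⇒ divisible ✓.
Greedy packing gives 2 candidate class(es). Each should be a full parallel class (size 3, covers all 9 points).
  Class 1 (3 blocks): {0,2,6}; {3,5,7}; {1,4,8}. Points covered: [0, 1, 2, 3, 4, 5, 6, 7, 8].
  Class 2 (3 blocks): {1,3,6}; {0,7,8}; {2,4,5}. Points covered: [0, 1, 2, 3, 4, 5, 6, 7, 8].
All classes full (size 3)? YES. All classes cover every point? YES.
Resolvable? YES.

YES


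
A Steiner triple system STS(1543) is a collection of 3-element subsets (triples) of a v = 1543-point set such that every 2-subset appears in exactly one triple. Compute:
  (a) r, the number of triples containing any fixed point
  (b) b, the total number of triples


An STS(v) is a 2-(v, 3, 1) BIBD: block size k = 3, λ = 1.
Replication: r(k − 1) = λ(v − 1) ⇒ r·2 = 1543 − 1 = 1542 ⇒ r = 771.
Block count: bk = vr ⇒ b·3 = 1543·771 = 1189653 ⇒ b = 396551.
(Check via b = v(v − 1)/6 = 1543·1542/6 = 2379306/6 = 396551.)

r = 771, b = 396551.


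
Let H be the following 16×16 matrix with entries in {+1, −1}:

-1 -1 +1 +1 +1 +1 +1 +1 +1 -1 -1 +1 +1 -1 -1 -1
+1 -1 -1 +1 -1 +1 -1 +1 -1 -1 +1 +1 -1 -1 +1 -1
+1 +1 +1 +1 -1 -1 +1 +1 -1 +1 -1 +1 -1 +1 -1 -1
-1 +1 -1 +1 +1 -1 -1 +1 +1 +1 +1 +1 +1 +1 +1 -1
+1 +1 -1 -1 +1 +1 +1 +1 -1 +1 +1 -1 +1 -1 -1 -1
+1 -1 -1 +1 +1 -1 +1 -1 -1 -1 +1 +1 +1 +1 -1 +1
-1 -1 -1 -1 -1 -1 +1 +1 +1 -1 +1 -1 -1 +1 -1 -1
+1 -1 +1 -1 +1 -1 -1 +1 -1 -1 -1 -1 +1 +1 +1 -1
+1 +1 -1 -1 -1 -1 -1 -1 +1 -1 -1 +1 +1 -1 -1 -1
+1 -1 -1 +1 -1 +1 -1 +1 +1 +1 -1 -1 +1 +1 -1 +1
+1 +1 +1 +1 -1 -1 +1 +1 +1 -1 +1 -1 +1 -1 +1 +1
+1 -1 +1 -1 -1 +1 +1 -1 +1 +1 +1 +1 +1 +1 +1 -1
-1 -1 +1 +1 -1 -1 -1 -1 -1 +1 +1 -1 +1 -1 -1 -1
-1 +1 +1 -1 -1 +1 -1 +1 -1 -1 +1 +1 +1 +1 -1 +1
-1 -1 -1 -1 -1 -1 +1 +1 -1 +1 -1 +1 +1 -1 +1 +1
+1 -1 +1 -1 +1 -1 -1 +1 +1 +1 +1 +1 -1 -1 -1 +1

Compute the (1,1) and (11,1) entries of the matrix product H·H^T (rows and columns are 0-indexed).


Row 1 of H: [1, -1, -1, 1, -1, 1, -1, 1, -1, -1, 1, 1, -1, -1, 1, -1].
Row 11 of H: [1, -1, 1, -1, -1, 1, 1, -1, 1, 1, 1, 1, 1, 1, 1, -1].
(H·H^T)[1][1] = Σ_j H[1][j]·H[1][j] = (1)² + (-1)² + (-1)² + (1)² + (-1)² + (1)² + (-1)² + (1)² + (-1)² + (-1)² + (1)² + (1)² + (-1)² + (-1)² + (1)² + (-1)² = 1 + 1 + 1 + 1 + 1 + 1 + 1 + 1 + 1 + 1 + 1 + 1 + 1 + 1 + 1 + 1 = 16.
(H·H^T)[11][1] = Σ_j H[11][j]·H[1][j] = (1)·(1) + (-1)·(-1) + (1)·(-1) + (-1)·(1) + (-1)·(-1) + (1)·(1) + (1)·(-1) + (-1)·(1) + (1)·(-1) + (1)·(-1) + (1)·(1) + (1)·(1) + (1)·(-1) + (1)·(-1) + (1)·(1) + (-1)·(-1) = 1 + 1 + -1 + -1 + 1 + 1 + -1 + -1 + -1 + -1 + 1 + 1 + -1 + -1 + 1 + 1 = 0.
So rows 11 and 1 are orthogonal; the diagonal entry equals n = 16.

(1,1) entry = 16; (11,1) entry = 0.


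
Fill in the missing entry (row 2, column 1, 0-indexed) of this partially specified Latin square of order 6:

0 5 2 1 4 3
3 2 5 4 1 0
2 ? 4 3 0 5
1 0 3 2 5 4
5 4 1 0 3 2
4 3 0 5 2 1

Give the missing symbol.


Row 2 contains symbols [0, 2, 3, 4, 5] — missing [1].
Column 1 contains symbols [0, 2, 3, 4, 5] — missing [1].
The missing symbol must appear in both missing sets; intersection = [1].
Therefore the hidden value is 1.

Missing value = 1.


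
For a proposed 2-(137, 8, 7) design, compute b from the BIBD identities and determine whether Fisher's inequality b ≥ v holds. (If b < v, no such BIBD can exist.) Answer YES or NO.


r = λ(v − 1)/(k − 1) = 7·136/7 = 136.
b = vr/k = 137·136/8 = 2329.
Fisher's inequality: b ≥ v ⇔ 2329 ≥ 137? YES.

YES


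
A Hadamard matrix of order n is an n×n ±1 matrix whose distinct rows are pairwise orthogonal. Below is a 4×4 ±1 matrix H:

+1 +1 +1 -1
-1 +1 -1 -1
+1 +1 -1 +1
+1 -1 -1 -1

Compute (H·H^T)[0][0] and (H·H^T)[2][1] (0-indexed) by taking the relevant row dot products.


Row 0 of H: [1, 1, 1, -1].
Row 1 of H: [-1, 1, -1, -1].
Row 2 of H: [1, 1, -1, 1].
(H·H^T)[0][0] = Σ_j H[0][j]·H[0][j] = (1)² + (1)² + (1)² + (-1)² = 1 + 1 + 1 + 1 = 4.
(H·H^T)[2][1] = Σ_j H[2][j]·H[1][j] = (1)·(-1) + (1)·(1) + (-1)·(-1) + (1)·(-1) = -1 + 1 + 1 + -1 = 0.
So rows 2 and 1 are orthogonal; the diagonal entry equals n = 4.

(0,0) entry = 4; (2,1) entry = 0.


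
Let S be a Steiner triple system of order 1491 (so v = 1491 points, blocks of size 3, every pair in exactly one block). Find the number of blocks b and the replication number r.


An STS(v) is a 2-(v, 3, 1) BIBD: block size k = 3, λ = 1.
Replication: r(k − 1) = λ(v − 1) ⇒ r·2 = 1491 − 1 = 1490 ⇒ r = 745.
Block count: b = v(v − 1)/6 = 1491·1490/6 = 2221590/6 = 370265.
(Check via bk = vr: 370265·3 = 1110795 = 1491·745 = 1110795 ✓.)

r = 745, b = 370265.


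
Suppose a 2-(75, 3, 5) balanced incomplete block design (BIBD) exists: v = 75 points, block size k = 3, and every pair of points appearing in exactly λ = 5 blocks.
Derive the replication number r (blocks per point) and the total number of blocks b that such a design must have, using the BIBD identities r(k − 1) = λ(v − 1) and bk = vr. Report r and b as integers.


Any 2-(v, k, λ) BIBD satisfies two necessary conditions:
  (i)  Each point sits in r blocks, and counting incidences through any fixed point gives r(k − 1) = λ(v − 1), so r = λ(v − 1)/(k − 1).
  (ii) Total incidences bk = vr, so b = vr/k.
Step 1: r = λ(v − 1)/(k − 1) = 5·(75 − 1)/(3 − 1) = 5·74/2 = 370/2 = 185.
Step 2: b = vr/k = 75·185/3 = 13875/3 = 4625.
Check integrality: r = 185 ∈ Z ✓, b = 4625 ∈ Z ✓.
(These identities are necessary conditions: they determine r and b for any design with these parameters, but do not by themselves prove that one exists.)

r = 185, b = 4625.


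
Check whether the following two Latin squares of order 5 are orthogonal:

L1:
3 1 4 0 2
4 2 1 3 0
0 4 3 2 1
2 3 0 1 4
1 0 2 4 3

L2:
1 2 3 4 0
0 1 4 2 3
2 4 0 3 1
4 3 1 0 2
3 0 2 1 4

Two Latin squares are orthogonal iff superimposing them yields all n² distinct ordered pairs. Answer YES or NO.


Form the n² = 25 superimposed pairs (L1[i][j], L2[i][j]), row by row (rows and columns indexed from 0):
row 0: (3,1) (1,2) (4,3) (0,4) (2,0)
row 1: (4,0) (2,1) (1,4) (3,2) (0,3)
row 2: (0,2) (4,4) (3,0) (2,3) (1,1)
row 3: (2,4) (3,3) (0,1) (1,0) (4,2)
row 4: (1,3) (0,0) (2,2) (4,1) (3,4)
Orthogonality requires all 25 pairs distinct.
Check by first coordinate: for each symbol s of L1, list the L2 entries in the n cells where L1 = s; they must all differ.
  L1 = 0: L2 entries (in reading order) 4, 3, 2, 1, 0 — all 5 distinct ✓
  L1 = 1: L2 entries (in reading order) 2, 4, 1, 0, 3 — all 5 distinct ✓
  L1 = 2: L2 entries (in reading order) 0, 1, 3, 4, 2 — all 5 distinct ✓
  L1 = 3: L2 entries (in reading order) 1, 2, 0, 3, 4 — all 5 distinct ✓
  L1 = 4: L2 entries (in reading order) 3, 0, 4, 2, 1 — all 5 distinct ✓
Every symbol of L1 meets every symbol of L2 exactly once, so all 25 pairs are distinct (25 of 25).
Conclusion: YES.

YES


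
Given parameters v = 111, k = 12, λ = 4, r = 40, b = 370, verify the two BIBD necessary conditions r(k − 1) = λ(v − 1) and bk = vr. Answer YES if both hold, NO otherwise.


Condition (i): r(k − 1) = 40·11 = 440; λ(v − 1) = 4·110 = 440. Match? YES.
Condition (ii): bk = 370·12 = 4440; vr = 111·40 = 4440. Match? YES.
Both conditions hold? YES.

YES


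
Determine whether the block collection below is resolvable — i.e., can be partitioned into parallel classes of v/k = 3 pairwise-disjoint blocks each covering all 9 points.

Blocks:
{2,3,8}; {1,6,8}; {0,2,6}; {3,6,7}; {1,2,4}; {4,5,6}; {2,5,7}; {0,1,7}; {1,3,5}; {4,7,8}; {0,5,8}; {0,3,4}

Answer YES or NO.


v = 9, block size k = 3, number of blocks = 12.
For resolvability, blocks must partition into parallel classes of size v/k = 3.
Total blocks must therefore be a multiple of 3: 12 = 3·4 + 0 ⇒ divisible ✓.
Greedy packing gives 4 candidate class(es). Each should be a full parallel class (size 3, covers all 9 points).
  Class 1 (3 blocks): {2,3,8}; {4,5,6}; {0,1,7}. Points covered: [0, 1, 2, 3, 4, 5, 6, 7, 8].
  Class 2 (3 blocks): {1,6,8}; {2,5,7}; {0,3,4}. Points covered: [0, 1, 2, 3, 4, 5, 6, 7, 8].
  Class 3 (3 blocks): {0,2,6}; {1,3,5}; {4,7,8}. Points covered: [0, 1, 2, 3, 4, 5, 6, 7, 8].
  Class 4 (3 blocks): {3,6,7}; {1,2,4}; {0,5,8}. Points covered: [0, 1, 2, 3, 4, 5, 6, 7, 8].
All classes full (size 3)? YES. All classes cover every point? YES.
Resolvable? YES.

YES


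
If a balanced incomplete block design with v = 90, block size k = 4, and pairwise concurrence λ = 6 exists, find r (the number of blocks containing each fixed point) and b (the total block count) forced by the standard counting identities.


Any 2-(v, k, λ) BIBD satisfies two necessary conditions:
  (i)  Each point sits in r blocks, and counting incidences through any fixed point gives r(k − 1) = λ(v − 1), so r = λ(v − 1)/(k − 1).
  (ii) Total incidences bk = vr, so b = vr/k.
Step 1: r = λ(v − 1)/(k − 1) = 6·(90 − 1)/(4 − 1) = 6·89/3 = 534/3 = 178.
Step 2: b = vr/k = 90·178/4 = 16020/4 = 4005.
Check integrality: r = 178 ∈ Z ✓, b = 4005 ∈ Z ✓.
(These identities are necessary conditions: they determine r and b for any design with these parameters, but do not by themselves prove that one exists.)

r = 178, b = 4005.


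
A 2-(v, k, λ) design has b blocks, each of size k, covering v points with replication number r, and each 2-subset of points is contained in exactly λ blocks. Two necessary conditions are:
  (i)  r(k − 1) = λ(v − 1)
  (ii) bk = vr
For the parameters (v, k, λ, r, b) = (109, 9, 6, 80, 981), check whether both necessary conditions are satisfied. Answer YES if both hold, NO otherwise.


Condition (i): r(k − 1) = 80·8 = 640; λ(v − 1) = 6·108 = 648. Match? NO.
Condition (ii): bk = 981·9 = 8829; vr = 109·80 = 8720. Match? NO.
Both conditions hold? NO.

NO


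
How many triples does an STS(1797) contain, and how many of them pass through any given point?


An STS(v) is a 2-(v, 3, 1) BIBD: block size k = 3, λ = 1.
Replication: r(k − 1) = λ(v − 1) ⇒ r·2 = 1797 − 1 = 1796 ⇒ r = 898.
Block count: b = v(v − 1)/6 = 1797·1796/6 = 3227412/6 = 537902.
(Check via bk = vr: 537902·3 = 1613706 = 1797·898 = 1613706 ✓.)

r = 898, b = 537902.


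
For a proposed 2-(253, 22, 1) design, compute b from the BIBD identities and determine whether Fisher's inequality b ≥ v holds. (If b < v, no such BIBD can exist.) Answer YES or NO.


r = λ(v − 1)/(k − 1) = 1·252/21 = 12.
b = vr/k = 253·12/22 = 138.
Fisher's inequality: b ≥ v ⇔ 138 ≥ 253? NO.

NO


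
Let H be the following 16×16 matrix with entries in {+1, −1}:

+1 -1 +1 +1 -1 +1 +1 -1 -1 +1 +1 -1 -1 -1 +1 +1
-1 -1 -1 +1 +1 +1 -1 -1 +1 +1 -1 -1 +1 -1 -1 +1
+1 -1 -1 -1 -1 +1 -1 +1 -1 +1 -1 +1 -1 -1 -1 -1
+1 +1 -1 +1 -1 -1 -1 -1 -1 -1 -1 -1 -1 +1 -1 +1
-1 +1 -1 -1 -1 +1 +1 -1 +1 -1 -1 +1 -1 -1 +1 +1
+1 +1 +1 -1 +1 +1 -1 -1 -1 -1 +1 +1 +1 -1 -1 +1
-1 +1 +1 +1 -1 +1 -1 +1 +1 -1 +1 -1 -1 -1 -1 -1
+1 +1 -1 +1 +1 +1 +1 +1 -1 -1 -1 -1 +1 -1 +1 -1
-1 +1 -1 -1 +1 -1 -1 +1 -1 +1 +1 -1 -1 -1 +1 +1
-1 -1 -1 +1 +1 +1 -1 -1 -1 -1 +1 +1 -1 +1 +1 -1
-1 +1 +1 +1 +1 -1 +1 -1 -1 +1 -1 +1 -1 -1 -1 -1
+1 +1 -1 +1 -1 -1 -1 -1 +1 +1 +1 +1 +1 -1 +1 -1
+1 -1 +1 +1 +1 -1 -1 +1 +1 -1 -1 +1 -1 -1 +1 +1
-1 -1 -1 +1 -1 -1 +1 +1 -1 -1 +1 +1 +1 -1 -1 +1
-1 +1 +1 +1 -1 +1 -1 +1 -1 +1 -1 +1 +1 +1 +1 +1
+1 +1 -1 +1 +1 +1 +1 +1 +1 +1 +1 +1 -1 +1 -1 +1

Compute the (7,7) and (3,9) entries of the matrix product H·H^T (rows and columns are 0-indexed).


Row 3 of H: [1, 1, -1, 1, -1, -1, -1, -1, -1, -1, -1, -1, -1, 1, -1, 1].
Row 7 of H: [1, 1, -1, 1, 1, 1, 1, 1, -1, -1, -1, -1, 1, -1, 1, -1].
Row 9 of H: [-1, -1, -1, 1, 1, 1, -1, -1, -1, -1, 1, 1, -1, 1, 1, -1].
(H·H^T)[7][7] = Σ_j H[7][j]·H[7][j] = (1)² + (1)² + (-1)² + (1)² + (1)² + (1)² + (1)² + (1)² + (-1)² + (-1)² + (-1)² + (-1)² + (1)² + (-1)² + (1)² + (-1)² = 1 + 1 + 1 + 1 + 1 + 1 + 1 + 1 + 1 + 1 + 1 + 1 + 1 + 1 + 1 + 1 = 16.
(H·H^T)[3][9] = Σ_j H[3][j]·H[9][j] = (1)·(-1) + (1)·(-1) + (-1)·(-1) + (1)·(1) + (-1)·(1) + (-1)·(1) + (-1)·(-1) + (-1)·(-1) + (-1)·(-1) + (-1)·(-1) + (-1)·(1) + (-1)·(1) + (-1)·(-1) + (1)·(1) + (-1)·(1) + (1)·(-1) = -1 + -1 + 1 + 1 + -1 + -1 + 1 + 1 + 1 + 1 + -1 + -1 + 1 + 1 + -1 + -1 = 0.
So rows 3 and 9 are orthogonal; the diagonal entry equals n = 16.

(7,7) entry = 16; (3,9) entry = 0.


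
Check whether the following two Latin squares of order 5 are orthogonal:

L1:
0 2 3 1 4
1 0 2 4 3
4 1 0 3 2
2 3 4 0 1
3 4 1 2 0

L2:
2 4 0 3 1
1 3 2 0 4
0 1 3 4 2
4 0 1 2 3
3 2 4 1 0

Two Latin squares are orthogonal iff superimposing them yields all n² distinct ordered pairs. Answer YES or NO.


Form the n² = 25 superimposed pairs (L1[i][j], L2[i][j]), row by row (rows and columns indexed from 0):
row 0: (0,2) (2,4) (3,0) (1,3) (4,1)
row 1: (1,1) (0,3) (2,2) (4,0) (3,4)
row 2: (4,0) (1,1) (0,3) (3,4) (2,2)
row 3: (2,4) (3,0) (4,1) (0,2) (1,3)
row 4: (3,3) (4,2) (1,4) (2,1) (0,0)
Orthogonality requires all 25 pairs distinct.
But the pair (4,0) repeats: cell (1,3) has L1 = 4, L2 = 0, and cell (2,0) has L1 = 4, L2 = 0.
A repeated pair means some other pair never occurs (only 15 distinct pairs out of 25), so the squares are not orthogonal.
Conclusion: NO.

NO


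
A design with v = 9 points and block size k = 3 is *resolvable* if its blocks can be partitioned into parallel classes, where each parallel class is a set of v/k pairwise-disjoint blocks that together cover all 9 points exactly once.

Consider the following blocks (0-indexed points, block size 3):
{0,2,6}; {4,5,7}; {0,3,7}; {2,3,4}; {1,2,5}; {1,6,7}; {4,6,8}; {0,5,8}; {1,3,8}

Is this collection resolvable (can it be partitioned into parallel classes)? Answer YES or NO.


v = 9, block size k = 3, number of blocks = 9.
For resolvability, blocks must partition into parallel classes of size v/k = 3.
Total blocks must therefore be a multiple of 3: 9 = 3·3 + 0 ⇒ divisible ✓.
Greedy packing gives 3 candidate class(es). Each should be a full parallel class (size 3, covers all 9 points).
  Class 1 (3 blocks): {0,2,6}; {4,5,7}; {1,3,8}. Points covered: [0, 1, 2, 3, 4, 5, 6, 7, 8].
  Class 2 (3 blocks): {0,3,7}; {1,2,5}; {4,6,8}. Points covered: [0, 1, 2, 3, 4, 5, 6, 7, 8].
  Class 3 (3 blocks): {2,3,4}; {1,6,7}; {0,5,8}. Points covered: [0, 1, 2, 3, 4, 5, 6, 7, 8].
All classes full (size 3)? YES. All classes cover every point? YES.
Resolvable? YES.

YES


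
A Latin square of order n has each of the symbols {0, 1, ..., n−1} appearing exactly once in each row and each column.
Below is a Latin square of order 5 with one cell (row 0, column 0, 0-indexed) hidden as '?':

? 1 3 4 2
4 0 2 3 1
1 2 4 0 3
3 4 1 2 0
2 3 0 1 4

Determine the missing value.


Row 0 contains symbols [1, 2, 3, 4] — missing [0].
Column 0 contains symbols [1, 2, 3, 4] — missing [0].
The missing symbol must appear in both missing sets; intersection = [0].
Therefore the hidden value is 0.

Missing value = 0.


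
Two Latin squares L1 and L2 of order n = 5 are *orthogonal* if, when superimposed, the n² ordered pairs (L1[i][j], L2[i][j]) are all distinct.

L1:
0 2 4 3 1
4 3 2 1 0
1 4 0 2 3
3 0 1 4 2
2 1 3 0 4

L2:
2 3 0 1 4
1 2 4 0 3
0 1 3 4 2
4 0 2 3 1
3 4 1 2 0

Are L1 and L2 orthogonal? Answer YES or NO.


Form the n² = 25 superimposed pairs (L1[i][j], L2[i][j]), row by row (rows and columns indexed from 0):
row 0: (0,2) (2,3) (4,0) (3,1) (1,4)
row 1: (4,1) (3,2) (2,4) (1,0) (0,3)
row 2: (1,0) (4,1) (0,3) (2,4) (3,2)
row 3: (3,4) (0,0) (1,2) (4,3) (2,1)
row 4: (2,3) (1,4) (3,1) (0,2) (4,0)
Orthogonality requires all 25 pairs distinct.
But the pair (1,0) repeats: cell (1,3) has L1 = 1, L2 = 0, and cell (2,0) has L1 = 1, L2 = 0.
A repeated pair means some other pair never occurs (only 15 distinct pairs out of 25), so the squares are not orthogonal.
Conclusion: NO.

NO


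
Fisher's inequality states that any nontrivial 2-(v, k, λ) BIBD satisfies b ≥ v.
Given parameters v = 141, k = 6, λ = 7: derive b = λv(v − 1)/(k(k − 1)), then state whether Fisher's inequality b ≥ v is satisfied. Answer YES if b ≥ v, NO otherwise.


r = λ(v − 1)/(k − 1) = 7·140/5 = 196.
b = vr/k = 141·196/6 = 4606.
Fisher's inequality: b ≥ v ⇔ 4606 ≥ 141? YES.

YES


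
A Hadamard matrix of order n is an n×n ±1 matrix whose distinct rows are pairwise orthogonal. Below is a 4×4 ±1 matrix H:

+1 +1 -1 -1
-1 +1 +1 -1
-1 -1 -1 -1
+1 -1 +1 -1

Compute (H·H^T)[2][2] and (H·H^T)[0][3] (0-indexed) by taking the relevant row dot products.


Row 0 of H: [1, 1, -1, -1].
Row 2 of H: [-1, -1, -1, -1].
Row 3 of H: [1, -1, 1, -1].
(H·H^T)[2][2] = Σ_j H[2][j]·H[2][j] = (-1)² + (-1)² + (-1)² + (-1)² = 1 + 1 + 1 + 1 = 4.
(H·H^T)[0][3] = Σ_j H[0][j]·H[3][j] = (1)·(1) + (1)·(-1) + (-1)·(1) + (-1)·(-1) = 1 + -1 + -1 + 1 = 0.
So rows 0 and 3 are orthogonal; the diagonal entry equals n = 4.

(2,2) entry = 4; (0,3) entry = 0.


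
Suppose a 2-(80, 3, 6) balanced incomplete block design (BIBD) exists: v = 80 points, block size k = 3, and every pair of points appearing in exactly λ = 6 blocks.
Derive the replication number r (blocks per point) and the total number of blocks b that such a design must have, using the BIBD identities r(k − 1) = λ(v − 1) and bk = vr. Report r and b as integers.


Any 2-(v, k, λ) BIBD satisfies two necessary conditions:
  (i)  Each point sits in r blocks, and counting incidences through any fixed point gives r(k − 1) = λ(v − 1), so r = λ(v − 1)/(k − 1).
  (ii) Total incidences bk = vr, so b = vr/k.
Step 1: r = λ(v − 1)/(k − 1) = 6·(80 − 1)/(3 − 1) = 6·79/2 = 474/2 = 237.
Step 2: b = vr/k = 80·237/3 = 18960/3 = 6320.
Check integrality: r = 237 ∈ Z ✓, b = 6320 ∈ Z ✓.
(These identities are necessary conditions: they determine r and b for any design with these parameters, but do not by themselves prove that one exists.)

r = 237, b = 6320.


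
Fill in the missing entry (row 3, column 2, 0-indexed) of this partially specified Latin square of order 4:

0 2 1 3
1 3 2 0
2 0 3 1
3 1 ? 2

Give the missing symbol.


Row 3 contains symbols [1, 2, 3] — missing [0].
Column 2 contains symbols [1, 2, 3] — missing [0].
The missing symbol must appear in both missing sets; intersection = [0].
Therefore the hidden value is 0.

Missing value = 0.


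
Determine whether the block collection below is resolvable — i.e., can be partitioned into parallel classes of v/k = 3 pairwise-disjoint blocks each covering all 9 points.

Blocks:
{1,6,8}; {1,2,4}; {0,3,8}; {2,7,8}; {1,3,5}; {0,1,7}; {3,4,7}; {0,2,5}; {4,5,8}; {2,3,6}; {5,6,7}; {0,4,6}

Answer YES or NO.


v = 9, block size k = 3, number of blocks = 12.
For resolvability, blocks must partition into parallel classes of size v/k = 3.
Total blocks must therefore be a multiple of 3: 12 = 3·4 + 0 ⇒ divisible ✓.
Greedy packing gives 4 candidate class(es). Each should be a full parallel class (size 3, covers all 9 points).
  Class 1 (3 blocks): {1,6,8}; {3,4,7}; {0,2,5}. Points covered: [0, 1, 2, 3, 4, 5, 6, 7, 8].
  Class 2 (3 blocks): {1,2,4}; {0,3,8}; {5,6,7}. Points covered: [0, 1, 2, 3, 4, 5, 6, 7, 8].
  Class 3 (3 blocks): {2,7,8}; {1,3,5}; {0,4,6}. Points covered: [0, 1, 2, 3, 4, 5, 6, 7, 8].
  Class 4 (3 blocks): {0,1,7}; {4,5,8}; {2,3,6}. Points covered: [0, 1, 2, 3, 4, 5, 6, 7, 8].
All classes full (size 3)? YES. All classes cover every point? YES.
Resolvable? YES.

YES


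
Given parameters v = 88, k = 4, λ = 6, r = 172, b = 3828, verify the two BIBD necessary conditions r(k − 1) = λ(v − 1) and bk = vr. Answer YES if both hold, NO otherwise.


Condition (i): r(k − 1) = 172·3 = 516; λ(v − 1) = 6·87 = 522. Match? NO.
Condition (ii): bk = 3828·4 = 15312; vr = 88·172 = 15136. Match? NO.
Both conditions hold? NO.

NO


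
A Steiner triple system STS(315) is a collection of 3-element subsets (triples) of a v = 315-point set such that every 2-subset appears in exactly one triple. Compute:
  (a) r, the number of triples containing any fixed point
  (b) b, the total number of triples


An STS(v) is a 2-(v, 3, 1) BIBD: block size k = 3, λ = 1.
Replication: r(k − 1) = λ(v − 1) ⇒ r·2 = 315 − 1 = 314 ⇒ r = 157.
Block count: b = v(v − 1)/6 = 315·314/6 = 98910/6 = 16485.

r = 157, b = 16485.


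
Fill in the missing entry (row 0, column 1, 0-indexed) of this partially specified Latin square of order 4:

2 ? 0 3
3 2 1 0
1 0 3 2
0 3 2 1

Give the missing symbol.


Row 0 contains symbols [0, 2, 3] — missing [1].
Column 1 contains symbols [0, 2, 3] — missing [1].
The missing symbol must appear in both missing sets; intersection = [1].
Therefore the hidden value is 1.

Missing value = 1.


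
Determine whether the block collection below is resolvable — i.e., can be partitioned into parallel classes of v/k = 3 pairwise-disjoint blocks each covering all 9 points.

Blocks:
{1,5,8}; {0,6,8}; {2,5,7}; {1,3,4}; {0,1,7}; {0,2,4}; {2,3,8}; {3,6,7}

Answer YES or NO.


v = 9, block size k = 3, number of blocks = 8.
For resolvability, blocks must partition into parallel classes of size v/k = 3.
Total blocks must therefore be a multiple of 3: 8 = 3·2 + 2 ⇒ not divisible ✗.
Resolvable? NO.

NO


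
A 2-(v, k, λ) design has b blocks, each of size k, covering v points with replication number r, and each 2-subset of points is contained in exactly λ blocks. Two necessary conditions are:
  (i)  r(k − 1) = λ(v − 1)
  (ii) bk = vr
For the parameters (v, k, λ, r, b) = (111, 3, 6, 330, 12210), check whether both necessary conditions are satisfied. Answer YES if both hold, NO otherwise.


Condition (i): r(k − 1) = 330·2 = 660; λ(v − 1) = 6·110 = 660. Match? YES.
Condition (ii): bk = 12210·3 = 36630; vr = 111·330 = 36630. Match? YES.
Both conditions hold? YES.

YES


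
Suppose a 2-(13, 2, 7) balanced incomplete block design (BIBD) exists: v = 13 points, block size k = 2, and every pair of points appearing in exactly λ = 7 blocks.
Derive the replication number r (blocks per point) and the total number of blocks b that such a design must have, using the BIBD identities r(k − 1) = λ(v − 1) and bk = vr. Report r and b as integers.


Any 2-(v, k, λ) BIBD satisfies two necessary conditions:
  (i)  Each point sits in r blocks, and counting incidences through any fixed point gives r(k − 1) = λ(v − 1), so r = λ(v − 1)/(k − 1).
  (ii) Total incidences bk = vr, so b = vr/k.
Step 1: r = λ(v − 1)/(k − 1) = 7·(13 − 1)/(2 − 1) = 7·12/1 = 84/1 = 84.
Step 2: b = vr/k = 13·84/2 = 1092/2 = 546.
Check integrality: r = 84 ∈ Z ✓, b = 546 ∈ Z ✓.
(These identities are necessary conditions: they determine r and b for any design with these parameters, but do not by themselves prove that one exists.)

r = 84, b = 546.


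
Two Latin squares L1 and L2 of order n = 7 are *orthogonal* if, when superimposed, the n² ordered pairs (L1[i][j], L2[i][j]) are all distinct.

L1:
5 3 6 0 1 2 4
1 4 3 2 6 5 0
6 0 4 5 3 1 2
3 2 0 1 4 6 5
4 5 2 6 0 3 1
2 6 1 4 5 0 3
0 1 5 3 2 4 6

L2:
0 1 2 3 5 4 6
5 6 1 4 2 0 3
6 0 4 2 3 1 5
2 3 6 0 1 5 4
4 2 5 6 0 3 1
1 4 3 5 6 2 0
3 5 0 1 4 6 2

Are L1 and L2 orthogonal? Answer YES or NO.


Form the n² = 49 superimposed pairs (L1[i][j], L2[i][j]), row by row (rows and columns indexed from 0):
row 0: (5,0) (3,1) (6,2) (0,3) (1,5) (2,4) (4,6)
row 1: (1,5) (4,6) (3,1) (2,4) (6,2) (5,0) (0,3)
row 2: (6,6) (0,0) (4,4) (5,2) (3,3) (1,1) (2,5)
row 3: (3,2) (2,3) (0,6) (1,0) (4,1) (6,5) (5,4)
row 4: (4,4) (5,2) (2,5) (6,6) (0,0) (3,3) (1,1)
row 5: (2,1) (6,4) (1,3) (4,5) (5,6) (0,2) (3,0)
row 6: (0,3) (1,5) (5,0) (3,1) (2,4) (4,6) (6,2)
Orthogonality requires all 49 pairs distinct.
But the pair (1,5) repeats: cell (0,4) has L1 = 1, L2 = 5, and cell (1,0) has L1 = 1, L2 = 5.
A repeated pair means some other pair never occurs (only 28 distinct pairs out of 49), so the squares are not orthogonal.
Conclusion: NO.

NO


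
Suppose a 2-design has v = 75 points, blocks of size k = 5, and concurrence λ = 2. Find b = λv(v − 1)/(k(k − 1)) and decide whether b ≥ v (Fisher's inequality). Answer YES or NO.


b = λv(v − 1)/(k(k − 1)) = 2·75·74/(5·4) = 11100/20 = 555.
Compare with v = 75: b ≥ v, so Fisher's inequality holds.

YES


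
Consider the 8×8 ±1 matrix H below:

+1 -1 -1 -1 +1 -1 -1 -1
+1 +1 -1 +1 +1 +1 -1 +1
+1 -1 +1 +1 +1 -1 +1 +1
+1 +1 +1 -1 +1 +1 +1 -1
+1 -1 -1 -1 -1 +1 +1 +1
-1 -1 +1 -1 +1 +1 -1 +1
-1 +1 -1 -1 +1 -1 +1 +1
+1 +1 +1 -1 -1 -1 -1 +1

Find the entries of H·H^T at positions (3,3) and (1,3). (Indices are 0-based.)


Row 1 of H: [1, 1, -1, 1, 1, 1, -1, 1].
Row 3 of H: [1, 1, 1, -1, 1, 1, 1, -1].
(H·H^T)[3][3] = Σ_j H[3][j]·H[3][j] = (1)² + (1)² + (1)² + (-1)² + (1)² + (1)² + (1)² + (-1)² = 1 + 1 + 1 + 1 + 1 + 1 + 1 + 1 = 8.
(H·H^T)[1][3] = Σ_j H[1][j]·H[3][j] = (1)·(1) + (1)·(1) + (-1)·(1) + (1)·(-1) + (1)·(1) + (1)·(1) + (-1)·(1) + (1)·(-1) = 1 + 1 + -1 + -1 + 1 + 1 + -1 + -1 = 0.
So rows 1 and 3 are orthogonal; the diagonal entry equals n = 8.

(3,3) entry = 8; (1,3) entry = 0.


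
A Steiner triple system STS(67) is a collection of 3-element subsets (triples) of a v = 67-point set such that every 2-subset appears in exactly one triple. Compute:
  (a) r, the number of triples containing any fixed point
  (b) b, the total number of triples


An STS(v) is a 2-(v, 3, 1) BIBD: block size k = 3, λ = 1.
Replication: r(k − 1) = λ(v − 1) ⇒ r·2 = 67 − 1 = 66 ⇒ r = 33.
Block count: bk = vr ⇒ b·3 = 67·33 = 2211 ⇒ b = 737.

r = 33, b = 737.


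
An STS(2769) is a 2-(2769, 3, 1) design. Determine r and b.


An STS(v) is a 2-(v, 3, 1) BIBD: block size k = 3, λ = 1.
Replication: r(k − 1) = λ(v − 1) ⇒ r·2 = 2769 − 1 = 2768 ⇒ r = 1384.
Block count: b = v(v − 1)/6 = 2769·2768/6 = 7664592/6 = 1277432.

r = 1384, b = 1277432.


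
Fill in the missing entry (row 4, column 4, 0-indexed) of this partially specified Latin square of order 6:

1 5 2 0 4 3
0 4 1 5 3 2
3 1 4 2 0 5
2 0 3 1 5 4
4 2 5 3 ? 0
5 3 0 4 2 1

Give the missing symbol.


Row 4 contains symbols [0, 2, 3, 4, 5] — missing [1].
Column 4 contains symbols [0, 2, 3, 4, 5] — missing [1].
The missing symbol must appear in both missing sets; intersection = [1].
Therefore the hidden value is 1.

Missing value = 1.


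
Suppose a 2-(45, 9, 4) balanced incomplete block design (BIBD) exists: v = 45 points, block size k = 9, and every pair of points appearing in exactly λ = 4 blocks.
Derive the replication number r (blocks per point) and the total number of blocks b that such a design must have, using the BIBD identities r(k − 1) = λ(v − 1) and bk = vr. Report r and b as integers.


Any 2-(v, k, λ) BIBD satisfies two necessary conditions:
  (i)  Each point sits in r blocks, and counting incidences through any fixed point gives r(k − 1) = λ(v − 1), so r = λ(v − 1)/(k − 1).
  (ii) Total incidences bk = vr, so b = vr/k.
Step 1: r = λ(v − 1)/(k − 1) = 4·(45 − 1)/(9 − 1) = 4·44/8 = 176/8 = 22.
Step 2: b = vr/k = 45·22/9 = 990/9 = 110.
Check integrality: r = 22 ∈ Z ✓, b = 110 ∈ Z ✓.
(These identities are necessary conditions: they determine r and b for any design with these parameters, but do not by themselves prove that one exists.)

r = 22, b = 110.


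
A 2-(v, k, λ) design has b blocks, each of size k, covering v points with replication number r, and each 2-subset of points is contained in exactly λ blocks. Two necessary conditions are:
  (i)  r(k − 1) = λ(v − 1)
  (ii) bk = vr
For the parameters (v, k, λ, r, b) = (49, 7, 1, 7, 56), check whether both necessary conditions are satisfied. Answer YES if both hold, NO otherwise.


Condition (i): r(k − 1) = 7·6 = 42; λ(v − 1) = 1·48 = 48. Match? NO.
Condition (ii): bk = 56·7 = 392; vr = 49·7 = 343. Match? NO.
Both conditions hold? NO.

NO


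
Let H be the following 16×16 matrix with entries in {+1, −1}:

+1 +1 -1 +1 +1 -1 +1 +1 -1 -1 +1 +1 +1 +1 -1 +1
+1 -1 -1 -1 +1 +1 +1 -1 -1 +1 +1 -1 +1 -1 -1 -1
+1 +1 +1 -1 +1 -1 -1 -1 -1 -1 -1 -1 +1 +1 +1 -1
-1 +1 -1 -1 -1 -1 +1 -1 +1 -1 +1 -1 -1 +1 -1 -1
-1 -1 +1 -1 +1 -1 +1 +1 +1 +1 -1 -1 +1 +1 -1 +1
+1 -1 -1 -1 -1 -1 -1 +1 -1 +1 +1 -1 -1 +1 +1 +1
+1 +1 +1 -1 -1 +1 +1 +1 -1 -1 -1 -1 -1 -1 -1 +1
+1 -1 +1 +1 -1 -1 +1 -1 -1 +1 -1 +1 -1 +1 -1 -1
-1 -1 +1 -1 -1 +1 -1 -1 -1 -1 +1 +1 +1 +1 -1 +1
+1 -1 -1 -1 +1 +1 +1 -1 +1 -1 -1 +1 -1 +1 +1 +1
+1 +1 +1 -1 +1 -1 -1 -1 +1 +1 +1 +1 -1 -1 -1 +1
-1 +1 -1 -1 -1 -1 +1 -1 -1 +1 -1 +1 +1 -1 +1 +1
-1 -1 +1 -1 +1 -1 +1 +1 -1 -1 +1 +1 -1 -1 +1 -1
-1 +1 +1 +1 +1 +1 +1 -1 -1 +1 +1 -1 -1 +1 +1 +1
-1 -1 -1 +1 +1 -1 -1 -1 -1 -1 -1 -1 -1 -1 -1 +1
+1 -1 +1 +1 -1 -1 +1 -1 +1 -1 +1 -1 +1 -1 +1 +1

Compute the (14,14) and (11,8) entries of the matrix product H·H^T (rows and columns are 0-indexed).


Row 8 of H: [-1, -1, 1, -1, -1, 1, -1, -1, -1, -1, 1, 1, 1, 1, -1, 1].
Row 11 of H: [-1, 1, -1, -1, -1, -1, 1, -1, -1, 1, -1, 1, 1, -1, 1, 1].
Row 14 of H: [-1, -1, -1, 1, 1, -1, -1, -1, -1, -1, -1, -1, -1, -1, -1, 1].
(H·H^T)[14][14] = Σ_j H[14][j]·H[14][j] = (-1)² + (-1)² + (-1)² + (1)² + (1)² + (-1)² + (-1)² + (-1)² + (-1)² + (-1)² + (-1)² + (-1)² + (-1)² + (-1)² + (-1)² + (1)² = 1 + 1 + 1 + 1 + 1 + 1 + 1 + 1 + 1 + 1 + 1 + 1 + 1 + 1 + 1 + 1 = 16.
(H·H^T)[11][8] = Σ_j H[11][j]·H[8][j] = (-1)·(-1) + (1)·(-1) + (-1)·(1) + (-1)·(-1) + (-1)·(-1) + (-1)·(1) + (1)·(-1) + (-1)·(-1) + (-1)·(-1) + (1)·(-1) + (-1)·(1) + (1)·(1) + (1)·(1) + (-1)·(1) + (1)·(-1) + (1)·(1) = 1 + -1 + -1 + 1 + 1 + -1 + -1 + 1 + 1 + -1 + -1 + 1 + 1 + -1 + -1 + 1 = 0.
So rows 11 and 8 are orthogonal; the diagonal entry equals n = 16.

(14,14) entry = 16; (11,8) entry = 0.


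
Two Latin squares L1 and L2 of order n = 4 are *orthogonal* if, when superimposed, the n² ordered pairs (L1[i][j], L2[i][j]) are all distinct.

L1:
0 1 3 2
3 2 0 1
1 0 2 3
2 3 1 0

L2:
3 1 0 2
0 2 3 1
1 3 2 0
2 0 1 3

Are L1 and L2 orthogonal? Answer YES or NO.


Form the n² = 16 superimposed pairs (L1[i][j], L2[i][j]), row by row (rows and columns indexed from 0):
row 0: (0,3) (1,1) (3,0) (2,2)
row 1: (3,0) (2,2) (0,3) (1,1)
row 2: (1,1) (0,3) (2,2) (3,0)
row 3: (2,2) (3,0) (1,1) (0,3)
Orthogonality requires all 16 pairs distinct.
But the pair (3,0) repeats: cell (0,2) has L1 = 3, L2 = 0, and cell (1,0) has L1 = 3, L2 = 0.
A repeated pair means some other pair never occurs (only 4 distinct pairs out of 16), so the squares are not orthogonal.
Conclusion: NO.

NO


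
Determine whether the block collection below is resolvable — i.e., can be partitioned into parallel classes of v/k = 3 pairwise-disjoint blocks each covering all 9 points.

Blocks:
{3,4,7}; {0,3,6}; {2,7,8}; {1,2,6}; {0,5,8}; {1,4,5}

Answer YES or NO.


v = 9, block size k = 3, number of blocks = 6.
For resolvability, blocks must partition into parallel classes of size v/k = 3.
Total blocks must therefore be a multiple of 3: 6 = 3·2 + 0 ⇒ divisible ✓.
Greedy packing gives 2 candidate class(es). Each should be a full parallel class (size 3, covers all 9 points).
  Class 1 (3 blocks): {3,4,7}; {1,2,6}; {0,5,8}. Points covered: [0, 1, 2, 3, 4, 5, 6, 7, 8].
  Class 2 (3 blocks): {0,3,6}; {2,7,8}; {1,4,5}. Points covered: [0, 1, 2, 3, 4, 5, 6, 7, 8].
All classes full (size 3)? YES. All classes cover every point? YES.
Resolvable? YES.

YES


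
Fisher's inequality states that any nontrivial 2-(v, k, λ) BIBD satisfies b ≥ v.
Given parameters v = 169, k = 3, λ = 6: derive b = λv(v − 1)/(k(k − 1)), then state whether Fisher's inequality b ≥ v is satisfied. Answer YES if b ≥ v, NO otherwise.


r = λ(v − 1)/(k − 1) = 6·168/2 = 504.
b = vr/k = 169·504/3 = 28392.
Fisher's inequality: b ≥ v ⇔ 28392 ≥ 169? YES.

YES


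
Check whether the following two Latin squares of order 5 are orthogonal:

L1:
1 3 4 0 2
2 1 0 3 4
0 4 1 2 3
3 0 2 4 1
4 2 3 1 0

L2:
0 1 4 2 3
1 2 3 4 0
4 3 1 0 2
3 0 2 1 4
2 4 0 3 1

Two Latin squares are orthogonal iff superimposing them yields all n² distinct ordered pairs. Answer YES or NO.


Form the n² = 25 superimposed pairs (L1[i][j], L2[i][j]), row by row (rows and columns indexed from 0):
row 0: (1,0) (3,1) (4,4) (0,2) (2,3)
row 1: (2,1) (1,2) (0,3) (3,4) (4,0)
row 2: (0,4) (4,3) (1,1) (2,0) (3,2)
row 3: (3,3) (0,0) (2,2) (4,1) (1,4)
row 4: (4,2) (2,4) (3,0) (1,3) (0,1)
Orthogonality requires all 25 pairs distinct.
Check by first coordinate: for each symbol s of L1, list the L2 entries in the n cells where L1 = s; they must all differ.
  L1 = 0: L2 entries (in reading order) 2, 3, 4, 0, 1 — all 5 distinct ✓
  L1 = 1: L2 entries (in reading order) 0, 2, 1, 4, 3 — all 5 distinct ✓
  L1 = 2: L2 entries (in reading order) 3, 1, 0, 2, 4 — all 5 distinct ✓
  L1 = 3: L2 entries (in reading order) 1, 4, 2, 3, 0 — all 5 distinct ✓
  L1 = 4: L2 entries (in reading order) 4, 0, 3, 1, 2 — all 5 distinct ✓
Every symbol of L1 meets every symbol of L2 exactly once, so all 25 pairs are distinct (25 of 25).
Conclusion: YES.

YES


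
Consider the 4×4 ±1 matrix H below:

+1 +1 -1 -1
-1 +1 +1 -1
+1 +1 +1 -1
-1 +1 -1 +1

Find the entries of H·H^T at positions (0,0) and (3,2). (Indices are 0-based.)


Row 0 of H: [1, 1, -1, -1].
Row 2 of H: [1, 1, 1, -1].
Row 3 of H: [-1, 1, -1, 1].
(H·H^T)[0][0] = Σ_j H[0][j]·H[0][j] = (1)² + (1)² + (-1)² + (-1)² = 1 + 1 + 1 + 1 = 4.
(H·H^T)[3][2] = Σ_j H[3][j]·H[2][j] = (-1)·(1) + (1)·(1) + (-1)·(1) + (1)·(-1) = -1 + 1 + -1 + -1 = -2.
Rows 3 and 2 are not orthogonal (dot product = -2 ≠ 0), so H is not a Hadamard matrix.

(0,0) entry = 4; (3,2) entry = -2.
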